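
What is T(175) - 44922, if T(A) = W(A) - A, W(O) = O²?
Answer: -14472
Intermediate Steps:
T(A) = A² - A
T(175) - 44922 = 175*(-1 + 175) - 44922 = 175*174 - 44922 = 30450 - 44922 = -14472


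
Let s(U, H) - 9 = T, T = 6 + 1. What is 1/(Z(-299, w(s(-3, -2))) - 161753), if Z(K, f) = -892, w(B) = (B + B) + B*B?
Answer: -1/162645 ≈ -6.1484e-6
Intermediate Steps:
T = 7
s(U, H) = 16 (s(U, H) = 9 + 7 = 16)
w(B) = B**2 + 2*B (w(B) = 2*B + B**2 = B**2 + 2*B)
1/(Z(-299, w(s(-3, -2))) - 161753) = 1/(-892 - 161753) = 1/(-162645) = -1/162645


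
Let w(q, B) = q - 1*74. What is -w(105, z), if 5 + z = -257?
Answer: -31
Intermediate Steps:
z = -262 (z = -5 - 257 = -262)
w(q, B) = -74 + q (w(q, B) = q - 74 = -74 + q)
-w(105, z) = -(-74 + 105) = -1*31 = -31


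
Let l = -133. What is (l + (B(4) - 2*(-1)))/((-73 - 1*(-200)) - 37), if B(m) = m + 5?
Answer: -61/45 ≈ -1.3556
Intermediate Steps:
B(m) = 5 + m
(l + (B(4) - 2*(-1)))/((-73 - 1*(-200)) - 37) = (-133 + ((5 + 4) - 2*(-1)))/((-73 - 1*(-200)) - 37) = (-133 + (9 + 2))/((-73 + 200) - 37) = (-133 + 11)/(127 - 37) = -122/90 = -122*1/90 = -61/45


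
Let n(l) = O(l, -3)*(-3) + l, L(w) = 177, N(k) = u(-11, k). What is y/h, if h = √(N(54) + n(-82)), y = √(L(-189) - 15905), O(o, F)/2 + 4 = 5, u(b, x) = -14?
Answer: 2*√100266/51 ≈ 12.418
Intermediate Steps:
N(k) = -14
O(o, F) = 2 (O(o, F) = -8 + 2*5 = -8 + 10 = 2)
n(l) = -6 + l (n(l) = 2*(-3) + l = -6 + l)
y = 4*I*√983 (y = √(177 - 15905) = √(-15728) = 4*I*√983 ≈ 125.41*I)
h = I*√102 (h = √(-14 + (-6 - 82)) = √(-14 - 88) = √(-102) = I*√102 ≈ 10.1*I)
y/h = (4*I*√983)/((I*√102)) = (4*I*√983)*(-I*√102/102) = 2*√100266/51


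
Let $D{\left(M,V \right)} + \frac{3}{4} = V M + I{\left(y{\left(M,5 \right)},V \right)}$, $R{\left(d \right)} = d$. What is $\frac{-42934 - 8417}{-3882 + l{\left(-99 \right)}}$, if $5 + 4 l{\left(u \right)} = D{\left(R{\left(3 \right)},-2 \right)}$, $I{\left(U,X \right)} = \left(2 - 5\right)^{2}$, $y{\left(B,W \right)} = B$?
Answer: $\frac{821616}{62123} \approx 13.226$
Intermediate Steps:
$I{\left(U,X \right)} = 9$ ($I{\left(U,X \right)} = \left(-3\right)^{2} = 9$)
$D{\left(M,V \right)} = \frac{33}{4} + M V$ ($D{\left(M,V \right)} = - \frac{3}{4} + \left(V M + 9\right) = - \frac{3}{4} + \left(M V + 9\right) = - \frac{3}{4} + \left(9 + M V\right) = \frac{33}{4} + M V$)
$l{\left(u \right)} = - \frac{11}{16}$ ($l{\left(u \right)} = - \frac{5}{4} + \frac{\frac{33}{4} + 3 \left(-2\right)}{4} = - \frac{5}{4} + \frac{\frac{33}{4} - 6}{4} = - \frac{5}{4} + \frac{1}{4} \cdot \frac{9}{4} = - \frac{5}{4} + \frac{9}{16} = - \frac{11}{16}$)
$\frac{-42934 - 8417}{-3882 + l{\left(-99 \right)}} = \frac{-42934 - 8417}{-3882 - \frac{11}{16}} = \frac{-42934 - 8417}{- \frac{62123}{16}} = \left(-42934 - 8417\right) \left(- \frac{16}{62123}\right) = \left(-51351\right) \left(- \frac{16}{62123}\right) = \frac{821616}{62123}$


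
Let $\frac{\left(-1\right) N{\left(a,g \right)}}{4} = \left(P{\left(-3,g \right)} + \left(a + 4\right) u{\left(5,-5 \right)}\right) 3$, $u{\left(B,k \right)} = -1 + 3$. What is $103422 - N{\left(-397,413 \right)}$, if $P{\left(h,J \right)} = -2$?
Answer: $93966$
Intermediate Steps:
$u{\left(B,k \right)} = 2$
$N{\left(a,g \right)} = -72 - 24 a$ ($N{\left(a,g \right)} = - 4 \left(-2 + \left(a + 4\right) 2\right) 3 = - 4 \left(-2 + \left(4 + a\right) 2\right) 3 = - 4 \left(-2 + \left(8 + 2 a\right)\right) 3 = - 4 \left(6 + 2 a\right) 3 = - 4 \left(18 + 6 a\right) = -72 - 24 a$)
$103422 - N{\left(-397,413 \right)} = 103422 - \left(-72 - -9528\right) = 103422 - \left(-72 + 9528\right) = 103422 - 9456 = 93966$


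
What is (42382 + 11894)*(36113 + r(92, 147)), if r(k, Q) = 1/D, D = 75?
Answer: 49001747792/25 ≈ 1.9601e+9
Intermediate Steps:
r(k, Q) = 1/75
(42382 + 11894)*(36113 + r(92, 147)) = (42382 + 11894)*(36113 + 1/75) = 54276*(2708476/75) = 49001747792/25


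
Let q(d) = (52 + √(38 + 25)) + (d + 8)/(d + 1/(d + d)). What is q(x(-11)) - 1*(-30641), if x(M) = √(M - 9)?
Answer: 1197067/39 + 3*√7 - 32*I*√5/39 ≈ 30702.0 - 1.8347*I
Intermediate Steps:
x(M) = √(-9 + M)
q(d) = 52 + 3*√7 + (8 + d)/(d + 1/(2*d)) (q(d) = (52 + √63) + (8 + d)/(d + 1/(2*d)) = (52 + 3*√7) + (8 + d)/(d + 1/(2*d)) = 52 + 3*√7 + (8 + d)/(d + 1/(2*d)))
q(x(-11)) - 1*(-30641) = (52 + 3*√7 + 16*√(-9 - 11) + 106*(√(-9 - 11))² + 6*√7*(√(-9 - 11))²)/(1 + 2*(√(-9 - 11))²) - 1*(-30641) = (52 + 3*√7 + 16*√(-20) + 106*(√(-20))² + 6*√7*(√(-20))²)/(1 + 2*(√(-20))²) + 30641 = (52 + 3*√7 + 16*(2*I*√5) + 106*(2*I*√5)² + 6*√7*(2*I*√5)²)/(1 + 2*(2*I*√5)²) + 30641 = (52 + 3*√7 + 32*I*√5 + 106*(-20) + 6*√7*(-20))/(1 + 2*(-20)) + 30641 = (52 + 3*√7 + 32*I*√5 - 2120 - 120*√7)/(1 - 40) + 30641 = (-2068 - 117*√7 + 32*I*√5)/(-39) + 30641 = -(-2068 - 117*√7 + 32*I*√5)/39 + 30641 = (2068/39 + 3*√7 - 32*I*√5/39) + 30641 = 1197067/39 + 3*√7 - 32*I*√5/39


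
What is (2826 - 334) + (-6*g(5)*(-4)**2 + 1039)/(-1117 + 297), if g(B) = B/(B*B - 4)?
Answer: 14296967/5740 ≈ 2490.8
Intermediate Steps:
g(B) = B/(-4 + B**2) (g(B) = B/(B**2 - 4) = B/(-4 + B**2))
(2826 - 334) + (-6*g(5)*(-4)**2 + 1039)/(-1117 + 297) = (2826 - 334) + (-30/(-4 + 5**2)*(-4)**2 + 1039)/(-1117 + 297) = 2492 + (-30/(-4 + 25)*16 + 1039)/(-820) = 2492 + (-30/21*16 + 1039)*(-1/820) = 2492 + (-6*5/21*16 + 1039)*(-1/820) = 2492 + (-10/7*16 + 1039)*(-1/820) = 2492 + (-160/7 + 1039)*(-1/820) = 2492 + (7113/7)*(-1/820) = 2492 - 7113/5740 = 14296967/5740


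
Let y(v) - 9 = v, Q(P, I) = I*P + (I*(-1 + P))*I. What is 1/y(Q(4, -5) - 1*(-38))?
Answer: 1/102 ≈ 0.0098039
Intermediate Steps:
Q(P, I) = I*P + I²*(-1 + P)
y(v) = 9 + v
1/y(Q(4, -5) - 1*(-38)) = 1/(9 + (-5*(4 - 1*(-5) - 5*4) - 1*(-38))) = 1/(9 + (-5*(4 + 5 - 20) + 38)) = 1/(9 + (-5*(-11) + 38)) = 1/(9 + (55 + 38)) = 1/(9 + 93) = 1/102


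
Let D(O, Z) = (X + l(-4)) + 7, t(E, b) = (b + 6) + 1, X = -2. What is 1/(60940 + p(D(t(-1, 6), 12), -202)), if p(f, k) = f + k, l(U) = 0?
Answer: 1/60743 ≈ 1.6463e-5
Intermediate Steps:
t(E, b) = 7 + b (t(E, b) = (6 + b) + 1 = 7 + b)
D(O, Z) = 5 (D(O, Z) = (-2 + 0) + 7 = -2 + 7 = 5)
1/(60940 + p(D(t(-1, 6), 12), -202)) = 1/(60940 + (5 - 202)) = 1/(60940 - 197) = 1/60743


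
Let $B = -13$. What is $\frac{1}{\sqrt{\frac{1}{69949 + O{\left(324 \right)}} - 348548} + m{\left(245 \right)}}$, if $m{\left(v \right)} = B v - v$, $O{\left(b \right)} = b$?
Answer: $- \frac{241036390}{851248331303} - \frac{i \sqrt{1721232681423619}}{851248331303} \approx -0.00028316 - 4.8738 \cdot 10^{-5} i$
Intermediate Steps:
$m{\left(v \right)} = - 14 v$ ($m{\left(v \right)} = - 13 v - v = - 14 v$)
$\frac{1}{\sqrt{\frac{1}{69949 + O{\left(324 \right)}} - 348548} + m{\left(245 \right)}} = \frac{1}{\sqrt{\frac{1}{69949 + 324} - 348548} - 3430} = \frac{1}{\sqrt{\frac{1}{70273} - 348548} - 3430} = \frac{1}{\sqrt{- \frac{24493513603}{70273}} - 3430} = \frac{1}{\frac{i \sqrt{1721232681423619}}{70273} - 3430} = \frac{1}{-3430 + \frac{i \sqrt{1721232681423619}}{70273}}$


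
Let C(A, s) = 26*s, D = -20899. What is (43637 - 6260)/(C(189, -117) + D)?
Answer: -37377/23941 ≈ -1.5612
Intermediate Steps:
(43637 - 6260)/(C(189, -117) + D) = (43637 - 6260)/(26*(-117) - 20899) = 37377/(-3042 - 20899) = 37377/(-23941) = 37377*(-1/23941) = -37377/23941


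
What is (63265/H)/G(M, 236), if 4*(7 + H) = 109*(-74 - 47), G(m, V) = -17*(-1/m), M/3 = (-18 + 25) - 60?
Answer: 40236540/224689 ≈ 179.08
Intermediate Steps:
M = -159 (M = 3*((-18 + 25) - 60) = 3*(7 - 60) = 3*(-53) = -159)
G(m, V) = 17/m (G(m, V) = -(-17)/m = 17/m)
H = -13217/4 (H = -7 + (109*(-74 - 47))/4 = -7 + (109*(-121))/4 = -7 + (1/4)*(-13189) = -7 - 13189/4 = -13217/4 ≈ -3304.3)
(63265/H)/G(M, 236) = (63265/(-13217/4))/((17/(-159))) = (63265*(-4/13217))/((17*(-1/159))) = -253060/(13217*(-17/159)) = -253060/13217*(-159/17) = 40236540/224689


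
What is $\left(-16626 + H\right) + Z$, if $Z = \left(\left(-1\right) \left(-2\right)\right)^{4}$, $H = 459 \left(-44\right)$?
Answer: $-36806$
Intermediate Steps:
$H = -20196$
$Z = 16$ ($Z = 2^{4} = 16$)
$\left(-16626 + H\right) + Z = \left(-16626 - 20196\right) + 16 = -36822 + 16 = -36806$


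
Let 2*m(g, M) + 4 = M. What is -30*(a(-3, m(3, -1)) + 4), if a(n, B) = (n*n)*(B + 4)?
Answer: -525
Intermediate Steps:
m(g, M) = -2 + M/2
a(n, B) = n**2*(4 + B)
-30*(a(-3, m(3, -1)) + 4) = -30*((-3)**2*(4 + (-2 + (1/2)*(-1))) + 4) = -30*(9*(4 + (-2 - 1/2)) + 4) = -30*(9*(4 - 5/2) + 4) = -30*(9*(3/2) + 4) = -30*(27/2 + 4) = -30*35/2 = -525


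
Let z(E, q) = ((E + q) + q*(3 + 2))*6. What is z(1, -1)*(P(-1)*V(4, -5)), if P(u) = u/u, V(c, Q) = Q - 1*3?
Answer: 240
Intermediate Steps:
V(c, Q) = -3 + Q (V(c, Q) = Q - 3 = -3 + Q)
P(u) = 1
z(E, q) = 6*E + 36*q (z(E, q) = ((E + q) + q*5)*6 = ((E + q) + 5*q)*6 = (E + 6*q)*6 = 6*E + 36*q)
z(1, -1)*(P(-1)*V(4, -5)) = (6*1 + 36*(-1))*(1*(-3 - 5)) = (6 - 36)*(1*(-8)) = -30*(-8) = 240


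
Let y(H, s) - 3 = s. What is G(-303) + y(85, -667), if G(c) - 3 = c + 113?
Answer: -851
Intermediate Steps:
G(c) = 116 + c (G(c) = 3 + (c + 113) = 3 + (113 + c) = 116 + c)
y(H, s) = 3 + s
G(-303) + y(85, -667) = (116 - 303) + (3 - 667) = -187 - 664 = -851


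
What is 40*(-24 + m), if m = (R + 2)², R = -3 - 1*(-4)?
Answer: -600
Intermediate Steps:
R = 1 (R = -3 + 4 = 1)
m = 9 (m = (1 + 2)² = 3² = 9)
40*(-24 + m) = 40*(-24 + 9) = 40*(-15) = -600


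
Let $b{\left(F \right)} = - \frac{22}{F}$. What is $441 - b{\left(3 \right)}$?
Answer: $\frac{1345}{3} \approx 448.33$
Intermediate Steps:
$441 - b{\left(3 \right)} = 441 - - \frac{22}{3} = 441 + \frac{22}{3} = \frac{1345}{3}$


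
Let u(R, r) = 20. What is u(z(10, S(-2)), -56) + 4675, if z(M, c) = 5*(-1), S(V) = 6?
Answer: 4695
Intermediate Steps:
z(M, c) = -5
u(z(10, S(-2)), -56) + 4675 = 20 + 4675 = 4695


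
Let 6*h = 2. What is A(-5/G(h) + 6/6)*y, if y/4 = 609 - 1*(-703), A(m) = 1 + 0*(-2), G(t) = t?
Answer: 5248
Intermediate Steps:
h = ⅓ (h = (⅙)*2 = ⅓ ≈ 0.33333)
A(m) = 1 (A(m) = 1 + 0 = 1)
y = 5248 (y = 4*(609 - 1*(-703)) = 4*(609 + 703) = 4*1312 = 5248)
A(-5/G(h) + 6/6)*y = 1*5248 = 5248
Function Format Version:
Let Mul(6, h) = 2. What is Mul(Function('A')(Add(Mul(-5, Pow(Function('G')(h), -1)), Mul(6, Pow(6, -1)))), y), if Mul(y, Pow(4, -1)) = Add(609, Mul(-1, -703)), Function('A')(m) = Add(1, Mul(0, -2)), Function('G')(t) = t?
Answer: 5248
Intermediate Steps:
h = Rational(1, 3) (h = Mul(Rational(1, 6), 2) = Rational(1, 3) ≈ 0.33333)
Function('A')(m) = 1 (Function('A')(m) = Add(1, 0) = 1)
y = 5248 (y = Mul(4, Add(609, Mul(-1, -703))) = Mul(4, Add(609, 703)) = Mul(4, 1312) = 5248)
Mul(Function('A')(Add(Mul(-5, Pow(Function('G')(h), -1)), Mul(6, Pow(6, -1)))), y) = Mul(1, 5248) = 5248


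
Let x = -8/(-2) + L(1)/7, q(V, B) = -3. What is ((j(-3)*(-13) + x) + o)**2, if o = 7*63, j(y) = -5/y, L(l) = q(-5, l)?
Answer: 78872161/441 ≈ 1.7885e+5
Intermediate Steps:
L(l) = -3
x = 25/7 (x = -8/(-2) - 3/7 = -8*(-1/2) - 3*1/7 = 4 - 3/7 = 25/7 ≈ 3.5714)
o = 441
((j(-3)*(-13) + x) + o)**2 = ((-5/(-3)*(-13) + 25/7) + 441)**2 = ((-5*(-1/3)*(-13) + 25/7) + 441)**2 = (((5/3)*(-13) + 25/7) + 441)**2 = ((-65/3 + 25/7) + 441)**2 = (-380/21 + 441)**2 = (8881/21)**2 = 78872161/441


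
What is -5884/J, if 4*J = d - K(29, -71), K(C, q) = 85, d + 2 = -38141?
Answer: 5884/9557 ≈ 0.61567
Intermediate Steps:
d = -38143 (d = -2 - 38141 = -38143)
J = -9557 (J = (-38143 - 1*85)/4 = (-38143 - 85)/4 = (¼)*(-38228) = -9557)
-5884/J = -5884/(-9557) = -5884*(-1/9557) = 5884/9557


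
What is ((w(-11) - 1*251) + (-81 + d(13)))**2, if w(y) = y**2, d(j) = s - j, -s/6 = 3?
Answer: 58564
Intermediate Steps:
s = -18 (s = -6*3 = -18)
d(j) = -18 - j
((w(-11) - 1*251) + (-81 + d(13)))**2 = (((-11)**2 - 1*251) + (-81 + (-18 - 1*13)))**2 = ((121 - 251) + (-81 + (-18 - 13)))**2 = (-130 + (-81 - 31))**2 = (-130 - 112)**2 = (-242)**2 = 58564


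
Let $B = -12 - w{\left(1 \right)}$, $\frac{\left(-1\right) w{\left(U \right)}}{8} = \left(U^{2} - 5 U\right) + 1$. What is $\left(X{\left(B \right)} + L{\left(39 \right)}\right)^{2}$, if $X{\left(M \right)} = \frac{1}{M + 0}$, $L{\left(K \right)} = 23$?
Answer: $\frac{683929}{1296} \approx 527.72$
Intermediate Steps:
$w{\left(U \right)} = -8 - 8 U^{2} + 40 U$ ($w{\left(U \right)} = - 8 \left(\left(U^{2} - 5 U\right) + 1\right) = - 8 \left(1 + U^{2} - 5 U\right) = -8 - 8 U^{2} + 40 U$)
$B = -36$ ($B = -12 - \left(-8 - 8 \cdot 1^{2} + 40 \cdot 1\right) = -12 - \left(-8 - 8 + 40\right) = -12 - 24 = -36$)
$X{\left(M \right)} = \frac{1}{M}$
$\left(X{\left(B \right)} + L{\left(39 \right)}\right)^{2} = \left(\frac{1}{-36} + 23\right)^{2} = \left(- \frac{1}{36} + 23\right)^{2} = \left(\frac{827}{36}\right)^{2} = \frac{683929}{1296}$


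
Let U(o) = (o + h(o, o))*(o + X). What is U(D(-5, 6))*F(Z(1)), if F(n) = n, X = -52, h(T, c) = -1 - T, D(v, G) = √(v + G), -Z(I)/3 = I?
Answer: -153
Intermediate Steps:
Z(I) = -3*I
D(v, G) = √(G + v)
U(o) = 52 - o (U(o) = (o + (-1 - o))*(o - 52) = -(-52 + o) = 52 - o)
U(D(-5, 6))*F(Z(1)) = (52 - √(6 - 5))*(-3*1) = (52 - √1)*(-3) = (52 - 1*1)*(-3) = (52 - 1)*(-3) = 51*(-3) = -153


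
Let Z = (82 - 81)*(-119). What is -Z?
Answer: 119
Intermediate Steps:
Z = -119 (Z = 1*(-119) = -119)
-Z = -1*(-119) = 119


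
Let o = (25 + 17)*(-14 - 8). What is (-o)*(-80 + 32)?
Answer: -44352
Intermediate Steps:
o = -924 (o = 42*(-22) = -924)
(-o)*(-80 + 32) = (-1*(-924))*(-80 + 32) = 924*(-48) = -44352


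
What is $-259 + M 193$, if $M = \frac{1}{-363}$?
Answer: $- \frac{94210}{363} \approx -259.53$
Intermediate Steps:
$M = - \frac{1}{363} \approx -0.0027548$
$-259 + M 193 = -259 - \frac{193}{363} = - \frac{94210}{363}$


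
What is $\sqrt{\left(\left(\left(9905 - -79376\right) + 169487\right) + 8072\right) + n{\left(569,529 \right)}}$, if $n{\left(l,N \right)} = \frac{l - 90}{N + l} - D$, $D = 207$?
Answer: $\frac{\sqrt{35717148586}}{366} \approx 516.37$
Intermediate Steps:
$n{\left(l,N \right)} = -207 + \frac{-90 + l}{N + l}$ ($n{\left(l,N \right)} = \frac{l - 90}{N + l} - 207 = \frac{-90 + l}{N + l} - 207 = -207 + \frac{-90 + l}{N + l}$)
$\sqrt{\left(\left(\left(9905 - -79376\right) + 169487\right) + 8072\right) + n{\left(569,529 \right)}} = \sqrt{\left(\left(\left(9905 - -79376\right) + 169487\right) + 8072\right) + \frac{-90 - 109503 - 117214}{529 + 569}} = \sqrt{\left(\left(\left(9905 + 79376\right) + 169487\right) + 8072\right) + \frac{-90 - 109503 - 117214}{1098}} = \sqrt{\left(\left(89281 + 169487\right) + 8072\right) + \frac{1}{1098} \left(-226807\right)} = \sqrt{\left(258768 + 8072\right) - \frac{226807}{1098}} = \sqrt{266840 - \frac{226807}{1098}} = \sqrt{\frac{292763513}{1098}} = \frac{\sqrt{35717148586}}{366}$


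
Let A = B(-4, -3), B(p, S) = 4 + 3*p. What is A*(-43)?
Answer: 344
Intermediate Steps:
A = -8 (A = 4 + 3*(-4) = 4 - 12 = -8)
A*(-43) = -8*(-43) = 344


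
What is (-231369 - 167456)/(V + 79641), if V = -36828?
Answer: -398825/42813 ≈ -9.3155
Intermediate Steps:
(-231369 - 167456)/(V + 79641) = (-231369 - 167456)/(-36828 + 79641) = -398825/42813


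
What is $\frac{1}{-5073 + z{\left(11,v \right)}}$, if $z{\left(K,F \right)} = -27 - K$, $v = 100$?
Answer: $- \frac{1}{5111} \approx -0.00019566$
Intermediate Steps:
$\frac{1}{-5073 + z{\left(11,v \right)}} = \frac{1}{-5073 - 38} = \frac{1}{-5111} = - \frac{1}{5111}$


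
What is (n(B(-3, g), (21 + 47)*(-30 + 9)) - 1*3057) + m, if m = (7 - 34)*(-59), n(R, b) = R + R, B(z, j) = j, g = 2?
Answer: -1460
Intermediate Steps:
n(R, b) = 2*R
m = 1593 (m = -27*(-59) = 1593)
(n(B(-3, g), (21 + 47)*(-30 + 9)) - 1*3057) + m = (2*2 - 1*3057) + 1593 = (4 - 3057) + 1593 = -3053 + 1593 = -1460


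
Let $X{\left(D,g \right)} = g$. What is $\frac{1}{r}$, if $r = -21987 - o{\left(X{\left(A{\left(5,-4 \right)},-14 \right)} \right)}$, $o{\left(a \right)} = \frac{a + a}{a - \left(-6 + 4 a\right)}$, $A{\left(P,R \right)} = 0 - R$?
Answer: $- \frac{12}{263837} \approx -4.5483 \cdot 10^{-5}$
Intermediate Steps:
$A{\left(P,R \right)} = - R$
$o{\left(a \right)} = \frac{2 a}{6 - 3 a}$ ($o{\left(a \right)} = \frac{2 a}{a - \left(-6 + 4 a\right)} = \frac{2 a}{6 - 3 a}$)
$r = - \frac{263837}{12}$ ($r = -21987 - \left(-2\right) \left(-14\right) \frac{1}{-6 + 3 \left(-14\right)} = -21987 - \left(-2\right) \left(-14\right) \frac{1}{-6 - 42} = -21987 - \left(-2\right) \left(-14\right) \frac{1}{-48} = -21987 - \left(-2\right) \left(-14\right) \left(- \frac{1}{48}\right) = -21987 - - \frac{7}{12} = -21987 + \frac{7}{12} = - \frac{263837}{12} \approx -21986.0$)
$\frac{1}{r} = \frac{1}{- \frac{263837}{12}} = - \frac{12}{263837}$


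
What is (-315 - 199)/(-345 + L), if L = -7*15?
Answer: 257/225 ≈ 1.1422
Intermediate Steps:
L = -105
(-315 - 199)/(-345 + L) = (-315 - 199)/(-345 - 105) = -514/(-450) = -514*(-1/450) = 257/225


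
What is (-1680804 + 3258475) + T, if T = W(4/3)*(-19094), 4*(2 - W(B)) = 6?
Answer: 1568124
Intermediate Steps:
W(B) = ½ (W(B) = 2 - ¼*6 = 2 - 3/2 = ½)
T = -9547 (T = (½)*(-19094) = -9547)
(-1680804 + 3258475) + T = (-1680804 + 3258475) - 9547 = 1577671 - 9547 = 1568124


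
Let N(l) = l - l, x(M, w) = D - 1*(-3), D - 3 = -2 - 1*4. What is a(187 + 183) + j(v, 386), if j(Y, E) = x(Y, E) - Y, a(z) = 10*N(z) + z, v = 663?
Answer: -293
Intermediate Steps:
D = -3 (D = 3 + (-2 - 1*4) = 3 + (-2 - 4) = 3 - 6 = -3)
x(M, w) = 0 (x(M, w) = -3 - 1*(-3) = -3 + 3 = 0)
N(l) = 0
a(z) = z (a(z) = 10*0 + z = 0 + z = z)
j(Y, E) = -Y (j(Y, E) = 0 - Y = -Y)
a(187 + 183) + j(v, 386) = (187 + 183) - 1*663 = 370 - 663 = -293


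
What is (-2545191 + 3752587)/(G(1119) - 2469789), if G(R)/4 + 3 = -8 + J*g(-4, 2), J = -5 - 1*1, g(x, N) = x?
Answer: -1207396/2469737 ≈ -0.48888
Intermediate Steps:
J = -6 (J = -5 - 1 = -6)
G(R) = 52 (G(R) = -12 + 4*(-8 - 6*(-4)) = -12 + 4*(-8 + 24) = -12 + 4*16 = -12 + 64 = 52)
(-2545191 + 3752587)/(G(1119) - 2469789) = (-2545191 + 3752587)/(52 - 2469789) = 1207396/(-2469737) = 1207396*(-1/2469737) = -1207396/2469737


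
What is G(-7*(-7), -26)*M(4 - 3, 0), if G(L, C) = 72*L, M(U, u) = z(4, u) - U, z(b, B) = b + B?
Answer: 10584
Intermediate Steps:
z(b, B) = B + b
M(U, u) = 4 + u - U (M(U, u) = (u + 4) - U = (4 + u) - U = 4 + u - U)
G(-7*(-7), -26)*M(4 - 3, 0) = (72*(-7*(-7)))*(4 + 0 - (4 - 3)) = (72*49)*(4 + 0 - 1*1) = 3528*(4 + 0 - 1) = 3528*3 = 10584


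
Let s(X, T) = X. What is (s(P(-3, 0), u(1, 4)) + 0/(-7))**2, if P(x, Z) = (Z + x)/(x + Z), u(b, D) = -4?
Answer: 1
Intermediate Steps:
P(x, Z) = 1 (P(x, Z) = (Z + x)/(Z + x) = 1)
(s(P(-3, 0), u(1, 4)) + 0/(-7))**2 = (1 + 0/(-7))**2 = (1 + 0*(-1/7))**2 = (1 + 0)**2 = 1**2 = 1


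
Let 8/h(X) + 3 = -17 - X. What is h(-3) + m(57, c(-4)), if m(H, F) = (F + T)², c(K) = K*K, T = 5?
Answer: 7489/17 ≈ 440.53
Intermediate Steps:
c(K) = K²
m(H, F) = (5 + F)² (m(H, F) = (F + 5)² = (5 + F)²)
h(X) = 8/(-20 - X) (h(X) = 8/(-3 + (-17 - X)) = 8/(-20 - X))
h(-3) + m(57, c(-4)) = -8/(20 - 3) + (5 + (-4)²)² = -8/17 + (5 + 16)² = -8*1/17 + 21² = -8/17 + 441 = 7489/17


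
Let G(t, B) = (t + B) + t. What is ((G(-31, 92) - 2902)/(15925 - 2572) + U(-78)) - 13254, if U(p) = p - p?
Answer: -176983534/13353 ≈ -13254.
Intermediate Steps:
G(t, B) = B + 2*t (G(t, B) = (B + t) + t = B + 2*t)
U(p) = 0
((G(-31, 92) - 2902)/(15925 - 2572) + U(-78)) - 13254 = (((92 + 2*(-31)) - 2902)/(15925 - 2572) + 0) - 13254 = (((92 - 62) - 2902)/13353 + 0) - 13254 = ((30 - 2902)*(1/13353) + 0) - 13254 = (-2872*1/13353 + 0) - 13254 = (-2872/13353 + 0) - 13254 = -2872/13353 - 13254 = -176983534/13353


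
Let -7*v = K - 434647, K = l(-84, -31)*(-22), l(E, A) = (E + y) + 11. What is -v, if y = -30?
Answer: -432381/7 ≈ -61769.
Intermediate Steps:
l(E, A) = -19 + E (l(E, A) = (E - 30) + 11 = (-30 + E) + 11 = -19 + E)
K = 2266 (K = (-19 - 84)*(-22) = -103*(-22) = 2266)
v = 432381/7 (v = -(2266 - 434647)/7 = -⅐*(-432381) = 432381/7 ≈ 61769.)
-v = -1*432381/7 = -432381/7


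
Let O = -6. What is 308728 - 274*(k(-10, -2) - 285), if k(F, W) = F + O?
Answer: 391202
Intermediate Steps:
k(F, W) = -6 + F (k(F, W) = F - 6 = -6 + F)
308728 - 274*(k(-10, -2) - 285) = 308728 - 274*((-6 - 10) - 285) = 308728 - 274*(-16 - 285) = 308728 - 274*(-301) = 308728 - 1*(-82474) = 308728 + 82474 = 391202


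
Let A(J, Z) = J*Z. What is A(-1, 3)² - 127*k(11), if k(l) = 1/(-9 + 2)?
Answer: 190/7 ≈ 27.143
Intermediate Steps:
k(l) = -⅐ (k(l) = 1/(-7) = -⅐)
A(-1, 3)² - 127*k(11) = (-1*3)² - 127*(-⅐) = (-3)² + 127/7 = 9 + 127/7 = 190/7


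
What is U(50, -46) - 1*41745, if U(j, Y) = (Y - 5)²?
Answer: -39144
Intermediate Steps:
U(j, Y) = (-5 + Y)²
U(50, -46) - 1*41745 = (-5 - 46)² - 1*41745 = (-51)² - 41745 = 2601 - 41745 = -39144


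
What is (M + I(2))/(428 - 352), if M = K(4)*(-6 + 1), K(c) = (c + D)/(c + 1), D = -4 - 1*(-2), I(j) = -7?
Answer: -9/76 ≈ -0.11842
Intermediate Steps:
D = -2 (D = -4 + 2 = -2)
K(c) = (-2 + c)/(1 + c) (K(c) = (c - 2)/(c + 1) = (-2 + c)/(1 + c))
M = -2 (M = ((-2 + 4)/(1 + 4))*(-6 + 1) = (2/5)*(-5) = ((⅕)*2)*(-5) = (⅖)*(-5) = -2)
(M + I(2))/(428 - 352) = (-2 - 7)/(428 - 352) = -9/76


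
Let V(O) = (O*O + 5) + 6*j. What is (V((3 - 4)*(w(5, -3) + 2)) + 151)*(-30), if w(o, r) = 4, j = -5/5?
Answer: -5580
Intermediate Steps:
j = -1 (j = -5*⅕ = -1)
V(O) = -1 + O² (V(O) = (O*O + 5) + 6*(-1) = (O² + 5) - 6 = (5 + O²) - 6 = -1 + O²)
(V((3 - 4)*(w(5, -3) + 2)) + 151)*(-30) = ((-1 + ((3 - 4)*(4 + 2))²) + 151)*(-30) = ((-1 + (-1*6)²) + 151)*(-30) = ((-1 + (-6)²) + 151)*(-30) = ((-1 + 36) + 151)*(-30) = (35 + 151)*(-30) = 186*(-30) = -5580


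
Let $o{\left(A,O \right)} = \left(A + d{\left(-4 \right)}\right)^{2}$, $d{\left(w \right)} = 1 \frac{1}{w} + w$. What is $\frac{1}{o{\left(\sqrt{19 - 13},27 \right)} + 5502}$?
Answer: $\frac{83216}{459850289} + \frac{128 \sqrt{6}}{459850289} \approx 0.00018165$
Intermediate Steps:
$d{\left(w \right)} = w + \frac{1}{w}$ ($d{\left(w \right)} = \frac{1}{w} + w = w + \frac{1}{w}$)
$o{\left(A,O \right)} = \left(- \frac{17}{4} + A\right)^{2}$ ($o{\left(A,O \right)} = \left(A - \left(4 - \frac{1}{-4}\right)\right)^{2} = \left(A - \frac{17}{4}\right)^{2} = \left(- \frac{17}{4} + A\right)^{2}$)
$\frac{1}{o{\left(\sqrt{19 - 13},27 \right)} + 5502} = \frac{1}{\frac{\left(17 - 4 \sqrt{19 - 13}\right)^{2}}{16} + 5502} = \frac{1}{\frac{\left(17 - 4 \sqrt{6}\right)^{2}}{16} + 5502} = \frac{1}{5502 + \frac{\left(17 - 4 \sqrt{6}\right)^{2}}{16}}$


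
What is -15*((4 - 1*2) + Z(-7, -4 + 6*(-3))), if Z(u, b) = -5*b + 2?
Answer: -1710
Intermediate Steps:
Z(u, b) = 2 - 5*b
-15*((4 - 1*2) + Z(-7, -4 + 6*(-3))) = -15*((4 - 1*2) + (2 - 5*(-4 + 6*(-3)))) = -15*((4 - 2) + (2 - 5*(-4 - 18))) = -15*(2 + (2 - 5*(-22))) = -15*(2 + (2 + 110)) = -15*(2 + 112) = -15*114 = -1710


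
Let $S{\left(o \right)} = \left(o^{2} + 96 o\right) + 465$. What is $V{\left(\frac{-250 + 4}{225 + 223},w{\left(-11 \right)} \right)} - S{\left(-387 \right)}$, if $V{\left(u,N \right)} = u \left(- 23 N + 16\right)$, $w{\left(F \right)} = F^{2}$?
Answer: $- \frac{24990027}{224} \approx -1.1156 \cdot 10^{5}$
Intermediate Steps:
$S{\left(o \right)} = 465 + o^{2} + 96 o$
$V{\left(u,N \right)} = u \left(16 - 23 N\right)$
$V{\left(\frac{-250 + 4}{225 + 223},w{\left(-11 \right)} \right)} - S{\left(-387 \right)} = \frac{-250 + 4}{225 + 223} \left(16 - 23 \left(-11\right)^{2}\right) - \left(465 + \left(-387\right)^{2} + 96 \left(-387\right)\right) = - \frac{246}{448} \left(16 - 2783\right) - \left(465 + 149769 - 37152\right) = \left(-246\right) \frac{1}{448} \left(16 - 2783\right) - 113082 = \left(- \frac{123}{224}\right) \left(-2767\right) - 113082 = \frac{340341}{224} - 113082 = - \frac{24990027}{224}$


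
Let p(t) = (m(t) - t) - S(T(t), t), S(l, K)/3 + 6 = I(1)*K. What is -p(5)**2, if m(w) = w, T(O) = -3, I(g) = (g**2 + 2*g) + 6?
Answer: -13689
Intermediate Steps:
I(g) = 6 + g**2 + 2*g
S(l, K) = -18 + 27*K (S(l, K) = -18 + 3*((6 + 1**2 + 2*1)*K) = -18 + 3*((6 + 1 + 2)*K) = -18 + 3*(9*K) = -18 + 27*K)
p(t) = 18 - 27*t (p(t) = (t - t) - (-18 + 27*t) = 0 + (18 - 27*t) = 18 - 27*t)
-p(5)**2 = -(18 - 27*5)**2 = -(18 - 135)**2 = -1*(-117)**2 = -1*13689 = -13689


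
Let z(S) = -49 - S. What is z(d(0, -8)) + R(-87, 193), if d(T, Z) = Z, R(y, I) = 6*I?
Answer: 1117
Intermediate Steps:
z(d(0, -8)) + R(-87, 193) = (-49 - 1*(-8)) + 6*193 = (-49 + 8) + 1158 = -41 + 1158 = 1117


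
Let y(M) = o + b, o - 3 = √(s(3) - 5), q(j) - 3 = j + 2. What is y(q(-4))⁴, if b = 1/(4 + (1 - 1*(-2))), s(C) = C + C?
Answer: 707281/2401 ≈ 294.58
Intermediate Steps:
s(C) = 2*C
q(j) = 5 + j (q(j) = 3 + (j + 2) = 3 + (2 + j) = 5 + j)
o = 4 (o = 3 + √(2*3 - 5) = 3 + √(6 - 5) = 3 + √1 = 3 + 1 = 4)
b = ⅐ (b = 1/(4 + (1 + 2)) = 1/(4 + 3) = 1/7 = ⅐ ≈ 0.14286)
y(M) = 29/7 (y(M) = 4 + ⅐ = 29/7)
y(q(-4))⁴ = (29/7)⁴ = 707281/2401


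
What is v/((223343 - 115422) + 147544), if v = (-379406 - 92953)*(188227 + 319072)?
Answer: -79875749447/85155 ≈ -9.3800e+5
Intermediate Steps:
v = -239627248341 (v = -472359*507299 = -239627248341)
v/((223343 - 115422) + 147544) = -239627248341/((223343 - 115422) + 147544) = -239627248341/(107921 + 147544) = -239627248341/255465 = -239627248341*1/255465 = -79875749447/85155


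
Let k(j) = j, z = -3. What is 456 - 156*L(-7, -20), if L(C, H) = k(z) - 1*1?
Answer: 1080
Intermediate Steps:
L(C, H) = -4 (L(C, H) = -3 - 1*1 = -3 - 1 = -4)
456 - 156*L(-7, -20) = 456 - 156*(-4) = 456 + 624 = 1080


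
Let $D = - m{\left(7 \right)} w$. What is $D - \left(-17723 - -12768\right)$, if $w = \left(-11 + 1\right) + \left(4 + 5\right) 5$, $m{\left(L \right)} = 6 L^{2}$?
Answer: $-5335$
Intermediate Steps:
$w = 35$ ($w = -10 + 9 \cdot 5 = -10 + 45 = 35$)
$D = -10290$ ($D = - 6 \cdot 7^{2} \cdot 35 = - 6 \cdot 49 \cdot 35 = \left(-1\right) 294 \cdot 35 = \left(-294\right) 35 = -10290$)
$D - \left(-17723 - -12768\right) = -10290 - \left(-17723 - -12768\right) = -10290 - \left(-17723 + 12768\right) = -10290 - -4955 = -10290 + 4955 = -5335$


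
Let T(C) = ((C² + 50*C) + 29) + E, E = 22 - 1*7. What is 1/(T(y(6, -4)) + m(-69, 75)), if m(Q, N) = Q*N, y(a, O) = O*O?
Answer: -1/4075 ≈ -0.00024540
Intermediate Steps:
E = 15 (E = 22 - 7 = 15)
y(a, O) = O²
m(Q, N) = N*Q
T(C) = 44 + C² + 50*C (T(C) = ((C² + 50*C) + 29) + 15 = (29 + C² + 50*C) + 15 = 44 + C² + 50*C)
1/(T(y(6, -4)) + m(-69, 75)) = 1/((44 + ((-4)²)² + 50*(-4)²) + 75*(-69)) = 1/((44 + 16² + 50*16) - 5175) = 1/((44 + 256 + 800) - 5175) = 1/(1100 - 5175) = 1/(-4075) = -1/4075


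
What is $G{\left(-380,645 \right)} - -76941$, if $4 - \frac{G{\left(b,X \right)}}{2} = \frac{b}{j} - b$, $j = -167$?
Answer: $\frac{12722803}{167} \approx 76185.0$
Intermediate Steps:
$G{\left(b,X \right)} = 8 + \frac{336 b}{167}$ ($G{\left(b,X \right)} = 8 - 2 \left(\frac{b}{-167} - b\right) = 8 - 2 \left(b \left(- \frac{1}{167}\right) - b\right) = 8 - 2 \left(- \frac{b}{167} - b\right) = 8 - 2 \left(- \frac{168 b}{167}\right) = 8 + \frac{336 b}{167}$)
$G{\left(-380,645 \right)} - -76941 = \left(8 + \frac{336}{167} \left(-380\right)\right) - -76941 = \left(8 - \frac{127680}{167}\right) + 76941 = - \frac{126344}{167} + 76941 = \frac{12722803}{167}$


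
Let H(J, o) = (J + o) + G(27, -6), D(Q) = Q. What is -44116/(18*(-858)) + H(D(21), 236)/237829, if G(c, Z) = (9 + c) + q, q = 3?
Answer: 2624158897/918257769 ≈ 2.8578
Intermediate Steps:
G(c, Z) = 12 + c (G(c, Z) = (9 + c) + 3 = 12 + c)
H(J, o) = 39 + J + o (H(J, o) = (J + o) + (12 + 27) = (J + o) + 39 = 39 + J + o)
-44116/(18*(-858)) + H(D(21), 236)/237829 = -44116/(18*(-858)) + (39 + 21 + 236)/237829 = -44116/(-15444) + 296*(1/237829) = -44116*(-1/15444) + 296/237829 = 11029/3861 + 296/237829 = 2624158897/918257769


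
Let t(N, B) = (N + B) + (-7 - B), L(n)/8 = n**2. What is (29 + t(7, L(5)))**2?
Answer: 841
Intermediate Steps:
L(n) = 8*n**2
t(N, B) = -7 + N (t(N, B) = (B + N) + (-7 - B) = -7 + N)
(29 + t(7, L(5)))**2 = (29 + (-7 + 7))**2 = (29 + 0)**2 = 29**2 = 841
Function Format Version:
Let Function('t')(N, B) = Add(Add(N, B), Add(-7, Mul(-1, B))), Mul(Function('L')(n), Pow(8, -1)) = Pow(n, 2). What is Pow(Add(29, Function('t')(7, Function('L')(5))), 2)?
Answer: 841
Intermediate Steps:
Function('L')(n) = Mul(8, Pow(n, 2))
Function('t')(N, B) = Add(-7, N) (Function('t')(N, B) = Add(Add(B, N), Add(-7, Mul(-1, B))) = Add(-7, N))
Pow(Add(29, Function('t')(7, Function('L')(5))), 2) = Pow(Add(29, Add(-7, 7)), 2) = Pow(Add(29, 0), 2) = Pow(29, 2) = 841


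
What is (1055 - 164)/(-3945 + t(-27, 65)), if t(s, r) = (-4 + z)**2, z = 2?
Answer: -891/3941 ≈ -0.22608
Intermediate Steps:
t(s, r) = 4 (t(s, r) = (-4 + 2)**2 = (-2)**2 = 4)
(1055 - 164)/(-3945 + t(-27, 65)) = (1055 - 164)/(-3945 + 4) = 891/(-3941) = 891*(-1/3941) = -891/3941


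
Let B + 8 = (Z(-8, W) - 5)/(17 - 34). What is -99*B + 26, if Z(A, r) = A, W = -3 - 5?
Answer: 12619/17 ≈ 742.29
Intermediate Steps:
W = -8
B = -123/17 (B = -8 + (-8 - 5)/(17 - 34) = -8 - 13/(-17) = -8 - 13*(-1/17) = -8 + 13/17 = -123/17 ≈ -7.2353)
-99*B + 26 = -99*(-123/17) + 26 = 12177/17 + 26 = 12619/17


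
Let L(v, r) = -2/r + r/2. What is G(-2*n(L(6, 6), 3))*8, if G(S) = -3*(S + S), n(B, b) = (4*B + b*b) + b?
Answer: 2176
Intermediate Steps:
L(v, r) = r/2 - 2/r (L(v, r) = -2/r + r*(½) = -2/r + r/2 = r/2 - 2/r)
n(B, b) = b + b² + 4*B (n(B, b) = (4*B + b²) + b = (b² + 4*B) + b = b + b² + 4*B)
G(S) = -6*S
G(-2*n(L(6, 6), 3))*8 = -(-12)*(3 + 3² + 4*((½)*6 - 2/6))*8 = -(-12)*(3 + 9 + 4*(3 - 2*⅙))*8 = -(-12)*(3 + 9 + 4*(3 - ⅓))*8 = -(-12)*(3 + 9 + 4*(8/3))*8 = -(-12)*(3 + 9 + 32/3)*8 = -(-12)*68/3*8 = -6*(-136/3)*8 = 272*8 = 2176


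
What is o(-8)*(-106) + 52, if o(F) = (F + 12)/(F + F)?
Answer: 157/2 ≈ 78.500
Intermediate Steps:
o(F) = (12 + F)/(2*F) (o(F) = (12 + F)/((2*F)) = (12 + F)*(1/(2*F)) = (12 + F)/(2*F))
o(-8)*(-106) + 52 = ((1/2)*(12 - 8)/(-8))*(-106) + 52 = ((1/2)*(-1/8)*4)*(-106) + 52 = -1/4*(-106) + 52 = 53/2 + 52 = 157/2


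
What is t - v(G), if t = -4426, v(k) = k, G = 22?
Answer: -4448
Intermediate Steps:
t - v(G) = -4426 - 1*22 = -4426 - 22 = -4448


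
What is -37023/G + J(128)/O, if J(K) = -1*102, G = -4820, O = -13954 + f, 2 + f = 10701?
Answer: 8066767/1045940 ≈ 7.7125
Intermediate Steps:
f = 10699 (f = -2 + 10701 = 10699)
O = -3255 (O = -13954 + 10699 = -3255)
J(K) = -102
-37023/G + J(128)/O = -37023/(-4820) - 102/(-3255) = -37023*(-1/4820) - 102*(-1/3255) = 37023/4820 + 34/1085 = 8066767/1045940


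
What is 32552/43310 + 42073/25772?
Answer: 1330555887/558092660 ≈ 2.3841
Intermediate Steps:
32552/43310 + 42073/25772 = 32552*(1/43310) + 42073*(1/25772) = 16276/21655 + 42073/25772 = 1330555887/558092660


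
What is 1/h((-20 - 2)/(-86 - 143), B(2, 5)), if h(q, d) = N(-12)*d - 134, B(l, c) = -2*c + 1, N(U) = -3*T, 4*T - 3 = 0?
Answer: -4/455 ≈ -0.0087912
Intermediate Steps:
T = 3/4 (T = 3/4 + (1/4)*0 = 3/4 + 0 = 3/4 ≈ 0.75000)
N(U) = -9/4 (N(U) = -3*3/4 = -9/4)
B(l, c) = 1 - 2*c
h(q, d) = -134 - 9*d/4 (h(q, d) = -9*d/4 - 134 = -134 - 9*d/4)
1/h((-20 - 2)/(-86 - 143), B(2, 5)) = 1/(-134 - 9*(1 - 2*5)/4) = 1/(-134 - 9*(1 - 10)/4) = 1/(-134 - 9/4*(-9)) = 1/(-134 + 81/4) = 1/(-455/4) = -4/455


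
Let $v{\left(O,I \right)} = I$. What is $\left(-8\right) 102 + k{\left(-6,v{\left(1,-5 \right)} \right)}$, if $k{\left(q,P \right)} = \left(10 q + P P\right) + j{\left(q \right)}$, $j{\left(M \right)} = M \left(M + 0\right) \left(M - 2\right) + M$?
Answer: $-1145$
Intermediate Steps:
$j{\left(M \right)} = M + M^{2} \left(-2 + M\right)$ ($j{\left(M \right)} = M M \left(-2 + M\right) + M = M^{2} \left(-2 + M\right) + M = M + M^{2} \left(-2 + M\right)$)
$k{\left(q,P \right)} = P^{2} + 10 q + q \left(1 + q^{2} - 2 q\right)$ ($k{\left(q,P \right)} = \left(10 q + P P\right) + q \left(1 + q^{2} - 2 q\right) = \left(10 q + P^{2}\right) + q \left(1 + q^{2} - 2 q\right) = \left(P^{2} + 10 q\right) + q \left(1 + q^{2} - 2 q\right) = P^{2} + 10 q + q \left(1 + q^{2} - 2 q\right)$)
$\left(-8\right) 102 + k{\left(-6,v{\left(1,-5 \right)} \right)} = \left(-8\right) 102 + \left(\left(-5\right)^{2} + \left(-6\right)^{3} - 2 \left(-6\right)^{2} + 11 \left(-6\right)\right) = -816 - 329 = -1145$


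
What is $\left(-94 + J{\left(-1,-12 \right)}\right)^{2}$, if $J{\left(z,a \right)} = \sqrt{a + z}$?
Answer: $\left(94 - i \sqrt{13}\right)^{2} \approx 8823.0 - 677.84 i$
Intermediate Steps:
$\left(-94 + J{\left(-1,-12 \right)}\right)^{2} = \left(-94 + \sqrt{-12 - 1}\right)^{2} = \left(-94 + \sqrt{-13}\right)^{2} = \left(-94 + i \sqrt{13}\right)^{2}$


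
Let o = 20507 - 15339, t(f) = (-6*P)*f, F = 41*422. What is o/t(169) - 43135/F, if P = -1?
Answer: 22838923/8772114 ≈ 2.6036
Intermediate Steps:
F = 17302
t(f) = 6*f (t(f) = (-6*(-1))*f = 6*f)
o = 5168
o/t(169) - 43135/F = 5168/((6*169)) - 43135/17302 = 5168/1014 - 43135*1/17302 = 5168*(1/1014) - 43135/17302 = 2584/507 - 43135/17302 = 22838923/8772114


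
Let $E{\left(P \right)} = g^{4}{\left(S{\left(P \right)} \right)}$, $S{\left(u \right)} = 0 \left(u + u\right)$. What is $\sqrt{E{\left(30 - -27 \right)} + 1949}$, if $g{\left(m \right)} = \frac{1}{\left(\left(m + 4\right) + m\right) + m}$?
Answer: $\frac{\sqrt{498945}}{16} \approx 44.148$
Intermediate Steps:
$S{\left(u \right)} = 0$ ($S{\left(u \right)} = 0 \cdot 2 u = 0$)
$g{\left(m \right)} = \frac{1}{4 + 3 m}$ ($g{\left(m \right)} = \frac{1}{\left(\left(4 + m\right) + m\right) + m} = \frac{1}{\left(4 + 2 m\right) + m} = \frac{1}{4 + 3 m}$)
$E{\left(P \right)} = \frac{1}{256}$ ($E{\left(P \right)} = \left(\frac{1}{4 + 3 \cdot 0}\right)^{4} = \left(\frac{1}{4 + 0}\right)^{4} = \left(\frac{1}{4}\right)^{4} = \frac{1}{256}$)
$\sqrt{E{\left(30 - -27 \right)} + 1949} = \sqrt{\frac{1}{256} + 1949} = \sqrt{\frac{498945}{256}} = \frac{\sqrt{498945}}{16}$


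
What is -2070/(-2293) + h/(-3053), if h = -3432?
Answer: 14189286/7000529 ≈ 2.0269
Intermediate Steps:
-2070/(-2293) + h/(-3053) = -2070/(-2293) - 3432/(-3053) = -2070*(-1/2293) - 3432*(-1/3053) = 2070/2293 + 3432/3053 = 14189286/7000529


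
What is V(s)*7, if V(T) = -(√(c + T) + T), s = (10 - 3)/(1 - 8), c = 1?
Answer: 7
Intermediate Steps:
s = -1 (s = 7/(-7) = 7*(-⅐) = -1)
V(T) = -T - √(1 + T) (V(T) = -(√(1 + T) + T) = -(T + √(1 + T)) = -T - √(1 + T))
V(s)*7 = (-1*(-1) - √(1 - 1))*7 = (1 - √0)*7 = (1 - 1*0)*7 = (1 + 0)*7 = 1*7 = 7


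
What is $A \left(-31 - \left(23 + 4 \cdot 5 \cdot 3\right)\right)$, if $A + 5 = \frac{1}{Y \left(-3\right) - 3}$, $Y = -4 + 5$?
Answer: $589$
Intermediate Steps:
$Y = 1$
$A = - \frac{31}{6}$ ($A = -5 + \frac{1}{1 \left(-3\right) - 3} = -5 + \frac{1}{-3 - 3} = -5 + \frac{1}{-6} = -5 - \frac{1}{6} = - \frac{31}{6} \approx -5.1667$)
$A \left(-31 - \left(23 + 4 \cdot 5 \cdot 3\right)\right) = - \frac{31 \left(-31 - \left(23 + 4 \cdot 5 \cdot 3\right)\right)}{6} = - \frac{31 \left(-31 - \left(23 + 20 \cdot 3\right)\right)}{6} = - \frac{31 \left(-31 - 83\right)}{6} = \left(- \frac{31}{6}\right) \left(-114\right) = 589$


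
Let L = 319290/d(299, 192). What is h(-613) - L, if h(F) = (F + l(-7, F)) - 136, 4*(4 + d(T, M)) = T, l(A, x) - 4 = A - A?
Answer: -1487995/283 ≈ -5257.9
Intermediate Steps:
l(A, x) = 4 (l(A, x) = 4 + (A - A) = 4 + 0 = 4)
d(T, M) = -4 + T/4
h(F) = -132 + F (h(F) = (F + 4) - 136 = (4 + F) - 136 = -132 + F)
L = 1277160/283 (L = 319290/(-4 + (¼)*299) = 319290/(-4 + 299/4) = 319290/(283/4) = 319290*(4/283) = 1277160/283 ≈ 4512.9)
h(-613) - L = (-132 - 613) - 1*1277160/283 = -745 - 1277160/283 = -1487995/283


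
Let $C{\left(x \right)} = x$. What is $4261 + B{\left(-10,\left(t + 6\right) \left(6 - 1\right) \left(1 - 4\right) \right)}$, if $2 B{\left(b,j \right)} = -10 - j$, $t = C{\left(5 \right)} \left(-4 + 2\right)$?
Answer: $4226$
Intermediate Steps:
$t = -10$ ($t = 5 \left(-4 + 2\right) = 5 \left(-2\right) = -10$)
$B{\left(b,j \right)} = -5 - \frac{j}{2}$ ($B{\left(b,j \right)} = \frac{-10 - j}{2} = -5 - \frac{j}{2}$)
$4261 + B{\left(-10,\left(t + 6\right) \left(6 - 1\right) \left(1 - 4\right) \right)} = 4261 - \left(5 + \frac{\left(-10 + 6\right) \left(6 - 1\right) \left(1 - 4\right)}{2}\right) = 4261 - \left(5 + \frac{\left(-4\right) 5 \left(-3\right)}{2}\right) = 4261 - \left(5 + \frac{\left(-4\right) \left(-15\right)}{2}\right) = 4261 - 35 = 4226$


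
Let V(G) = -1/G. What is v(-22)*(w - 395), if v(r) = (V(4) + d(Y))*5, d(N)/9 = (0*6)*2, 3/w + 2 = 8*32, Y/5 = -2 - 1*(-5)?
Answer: 501635/1016 ≈ 493.74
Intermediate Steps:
Y = 15 (Y = 5*(-2 - 1*(-5)) = 5*(-2 + 5) = 5*3 = 15)
w = 3/254 (w = 3/(-2 + 8*32) = 3/(-2 + 256) = 3/254 ≈ 0.011811)
d(N) = 0 (d(N) = 9*((0*6)*2) = 9*(0*2) = 9*0 = 0)
v(r) = -5/4 (v(r) = (-1/4 + 0)*5 = (-1*¼ + 0)*5 = (-¼ + 0)*5 = -¼*5 = -5/4)
v(-22)*(w - 395) = -5*(3/254 - 395)/4 = -5/4*(-100327/254) = 501635/1016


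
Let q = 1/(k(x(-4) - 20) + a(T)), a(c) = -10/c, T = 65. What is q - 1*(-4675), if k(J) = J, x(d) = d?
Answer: 1467937/314 ≈ 4675.0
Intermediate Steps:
q = -13/314 (q = 1/((-4 - 20) - 10/65) = 1/(-24 - 10*1/65) = 1/(-24 - 2/13) = 1/(-314/13) = -13/314 ≈ -0.041401)
q - 1*(-4675) = -13/314 - 1*(-4675) = -13/314 + 4675 = 1467937/314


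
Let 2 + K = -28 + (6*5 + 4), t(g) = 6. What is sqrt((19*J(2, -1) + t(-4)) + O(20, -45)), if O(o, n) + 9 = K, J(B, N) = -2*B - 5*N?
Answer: 2*sqrt(5) ≈ 4.4721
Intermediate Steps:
J(B, N) = -5*N - 2*B
K = 4 (K = -2 + (-28 + (6*5 + 4)) = -2 + (-28 + (30 + 4)) = -2 + (-28 + 34) = -2 + 6 = 4)
O(o, n) = -5 (O(o, n) = -9 + 4 = -5)
sqrt((19*J(2, -1) + t(-4)) + O(20, -45)) = sqrt((19*(-5*(-1) - 2*2) + 6) - 5) = sqrt((19*(5 - 4) + 6) - 5) = sqrt((19*1 + 6) - 5) = sqrt((19 + 6) - 5) = sqrt(25 - 5) = sqrt(20) = 2*sqrt(5)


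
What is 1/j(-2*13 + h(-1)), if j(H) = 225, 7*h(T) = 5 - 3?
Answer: 1/225 ≈ 0.0044444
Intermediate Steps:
h(T) = 2/7 (h(T) = (5 - 3)/7 = (1/7)*2 = 2/7)
1/j(-2*13 + h(-1)) = 1/225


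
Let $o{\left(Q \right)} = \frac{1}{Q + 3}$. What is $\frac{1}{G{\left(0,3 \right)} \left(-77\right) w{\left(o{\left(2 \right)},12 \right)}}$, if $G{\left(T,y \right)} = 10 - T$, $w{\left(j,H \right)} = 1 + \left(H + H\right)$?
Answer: $- \frac{1}{19250} \approx -5.1948 \cdot 10^{-5}$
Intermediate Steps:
$o{\left(Q \right)} = \frac{1}{3 + Q}$
$w{\left(j,H \right)} = 1 + 2 H$
$\frac{1}{G{\left(0,3 \right)} \left(-77\right) w{\left(o{\left(2 \right)},12 \right)}} = \frac{1}{\left(10 - 0\right) \left(-77\right) \left(1 + 2 \cdot 12\right)} = \frac{1}{\left(10 + 0\right) \left(-77\right) \left(1 + 24\right)} = \frac{1}{10 \left(-77\right) 25} = \frac{1}{\left(-770\right) 25} = \frac{1}{-19250} = - \frac{1}{19250}$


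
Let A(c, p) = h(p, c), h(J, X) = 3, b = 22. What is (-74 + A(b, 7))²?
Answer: 5041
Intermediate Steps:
A(c, p) = 3
(-74 + A(b, 7))² = (-74 + 3)² = (-71)² = 5041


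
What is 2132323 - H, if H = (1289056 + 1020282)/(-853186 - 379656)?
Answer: 1314409830652/616421 ≈ 2.1323e+6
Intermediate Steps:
H = -1154669/616421 (H = 2309338/(-1232842) = 2309338*(-1/1232842) = -1154669/616421 ≈ -1.8732)
2132323 - H = 2132323 - 1*(-1154669/616421) = 2132323 + 1154669/616421 = 1314409830652/616421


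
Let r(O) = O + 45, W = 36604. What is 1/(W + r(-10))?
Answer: 1/36639 ≈ 2.7293e-5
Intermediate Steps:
r(O) = 45 + O
1/(W + r(-10)) = 1/(36604 + (45 - 10)) = 1/(36604 + 35) = 1/36639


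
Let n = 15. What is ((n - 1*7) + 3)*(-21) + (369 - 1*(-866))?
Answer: 1004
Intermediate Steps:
((n - 1*7) + 3)*(-21) + (369 - 1*(-866)) = ((15 - 1*7) + 3)*(-21) + (369 - 1*(-866)) = ((15 - 7) + 3)*(-21) + (369 + 866) = (8 + 3)*(-21) + 1235 = 11*(-21) + 1235 = -231 + 1235 = 1004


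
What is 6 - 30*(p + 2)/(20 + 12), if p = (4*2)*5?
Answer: -267/8 ≈ -33.375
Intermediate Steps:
p = 40 (p = 8*5 = 40)
6 - 30*(p + 2)/(20 + 12) = 6 - 30*(40 + 2)/(20 + 12) = 6 - 1260/32 = 6 - 30*21/16 = 6 - 315/8 = -267/8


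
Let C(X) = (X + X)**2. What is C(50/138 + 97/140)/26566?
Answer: 103897249/619755557400 ≈ 0.00016764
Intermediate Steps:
C(X) = 4*X**2 (C(X) = (2*X)**2 = 4*X**2)
C(50/138 + 97/140)/26566 = (4*(50/138 + 97/140)**2)/26566 = (4*(50*(1/138) + 97*(1/140))**2)*(1/26566) = (4*(25/69 + 97/140)**2)*(1/26566) = (4*(10193/9660)**2)*(1/26566) = (4*(103897249/93315600))*(1/26566) = (103897249/23328900)*(1/26566) = 103897249/619755557400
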